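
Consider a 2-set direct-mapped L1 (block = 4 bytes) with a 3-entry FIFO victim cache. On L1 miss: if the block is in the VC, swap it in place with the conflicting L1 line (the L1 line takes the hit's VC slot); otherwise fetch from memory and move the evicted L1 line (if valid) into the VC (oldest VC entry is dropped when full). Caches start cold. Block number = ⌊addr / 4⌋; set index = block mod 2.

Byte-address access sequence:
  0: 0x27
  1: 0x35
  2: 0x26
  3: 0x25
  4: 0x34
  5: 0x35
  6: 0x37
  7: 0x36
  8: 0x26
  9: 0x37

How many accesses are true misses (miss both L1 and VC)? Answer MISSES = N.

MISSES = 2

  [0] addr=0x27 blk=9 s=1: MISS | VC []
  [1] addr=0x35 blk=13 s=1: MISS | VC [9]
  [2] addr=0x26 blk=9 s=1: VC-HIT | VC [13]
  [3] addr=0x25 blk=9 s=1: L1-HIT | VC [13]
  [4] addr=0x34 blk=13 s=1: VC-HIT | VC [9]
  [5] addr=0x35 blk=13 s=1: L1-HIT | VC [9]
  [6] addr=0x37 blk=13 s=1: L1-HIT | VC [9]
  [7] addr=0x36 blk=13 s=1: L1-HIT | VC [9]
  [8] addr=0x26 blk=9 s=1: VC-HIT | VC [13]
  [9] addr=0x37 blk=13 s=1: VC-HIT | VC [9]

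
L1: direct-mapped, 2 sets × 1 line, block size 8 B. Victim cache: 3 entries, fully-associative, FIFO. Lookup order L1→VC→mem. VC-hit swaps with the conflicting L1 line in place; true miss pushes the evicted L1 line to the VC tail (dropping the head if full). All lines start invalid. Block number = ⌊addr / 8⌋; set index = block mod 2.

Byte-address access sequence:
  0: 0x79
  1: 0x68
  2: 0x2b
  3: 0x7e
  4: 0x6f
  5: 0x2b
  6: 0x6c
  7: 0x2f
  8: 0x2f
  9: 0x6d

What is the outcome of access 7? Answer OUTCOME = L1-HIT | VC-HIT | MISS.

  [0] addr=0x79 blk=15 s=1: MISS | VC []
  [1] addr=0x68 blk=13 s=1: MISS | VC [15]
  [2] addr=0x2b blk=5 s=1: MISS | VC [15, 13]
  [3] addr=0x7e blk=15 s=1: VC-HIT | VC [5, 13]
  [4] addr=0x6f blk=13 s=1: VC-HIT | VC [5, 15]
  [5] addr=0x2b blk=5 s=1: VC-HIT | VC [13, 15]
  [6] addr=0x6c blk=13 s=1: VC-HIT | VC [5, 15]
  [7] addr=0x2f blk=5 s=1: VC-HIT | VC [13, 15]
  [8] addr=0x2f blk=5 s=1: L1-HIT | VC [13, 15]
  [9] addr=0x6d blk=13 s=1: VC-HIT | VC [5, 15]

OUTCOME = VC-HIT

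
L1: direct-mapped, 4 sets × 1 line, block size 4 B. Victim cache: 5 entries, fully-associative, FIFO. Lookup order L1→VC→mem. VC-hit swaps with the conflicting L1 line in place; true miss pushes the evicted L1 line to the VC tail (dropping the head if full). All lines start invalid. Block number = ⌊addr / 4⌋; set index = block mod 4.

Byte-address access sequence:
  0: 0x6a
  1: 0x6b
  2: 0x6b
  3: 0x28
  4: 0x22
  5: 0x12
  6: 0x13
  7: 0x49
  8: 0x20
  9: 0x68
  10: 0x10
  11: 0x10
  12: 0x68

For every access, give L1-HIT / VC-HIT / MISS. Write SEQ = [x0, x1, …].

#0 0x6a→b26/s2 MISS; vc=[]
#1 0x6b→b26/s2 L1-HIT; vc=[]
#2 0x6b→b26/s2 L1-HIT; vc=[]
#3 0x28→b10/s2 MISS; vc=[26]
#4 0x22→b8/s0 MISS; vc=[26]
#5 0x12→b4/s0 MISS; vc=[26,8]
#6 0x13→b4/s0 L1-HIT; vc=[26,8]
#7 0x49→b18/s2 MISS; vc=[26,8,10]
#8 0x20→b8/s0 VC-HIT; vc=[26,4,10]
#9 0x68→b26/s2 VC-HIT; vc=[18,4,10]
#10 0x10→b4/s0 VC-HIT; vc=[18,8,10]
#11 0x10→b4/s0 L1-HIT; vc=[18,8,10]
#12 0x68→b26/s2 L1-HIT; vc=[18,8,10]

SEQ = [MISS, L1-HIT, L1-HIT, MISS, MISS, MISS, L1-HIT, MISS, VC-HIT, VC-HIT, VC-HIT, L1-HIT, L1-HIT]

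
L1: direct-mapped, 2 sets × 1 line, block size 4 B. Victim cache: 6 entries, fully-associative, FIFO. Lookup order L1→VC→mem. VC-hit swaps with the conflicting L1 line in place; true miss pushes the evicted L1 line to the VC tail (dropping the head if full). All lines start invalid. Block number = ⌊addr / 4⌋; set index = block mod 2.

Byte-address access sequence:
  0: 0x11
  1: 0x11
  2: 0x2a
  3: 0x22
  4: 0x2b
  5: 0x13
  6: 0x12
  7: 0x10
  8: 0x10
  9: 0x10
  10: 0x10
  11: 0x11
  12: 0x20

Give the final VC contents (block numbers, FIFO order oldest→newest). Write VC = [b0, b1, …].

0: 0x11 (blk 4, set 0) → MISS  vc=[]
1: 0x11 (blk 4, set 0) → L1-HIT  vc=[]
2: 0x2a (blk 10, set 0) → MISS  vc=[4]
3: 0x22 (blk 8, set 0) → MISS  vc=[4, 10]
4: 0x2b (blk 10, set 0) → VC-HIT  vc=[4, 8]
5: 0x13 (blk 4, set 0) → VC-HIT  vc=[10, 8]
6: 0x12 (blk 4, set 0) → L1-HIT  vc=[10, 8]
7: 0x10 (blk 4, set 0) → L1-HIT  vc=[10, 8]
8: 0x10 (blk 4, set 0) → L1-HIT  vc=[10, 8]
9: 0x10 (blk 4, set 0) → L1-HIT  vc=[10, 8]
10: 0x10 (blk 4, set 0) → L1-HIT  vc=[10, 8]
11: 0x11 (blk 4, set 0) → L1-HIT  vc=[10, 8]
12: 0x20 (blk 8, set 0) → VC-HIT  vc=[10, 4]

VC = [10, 4]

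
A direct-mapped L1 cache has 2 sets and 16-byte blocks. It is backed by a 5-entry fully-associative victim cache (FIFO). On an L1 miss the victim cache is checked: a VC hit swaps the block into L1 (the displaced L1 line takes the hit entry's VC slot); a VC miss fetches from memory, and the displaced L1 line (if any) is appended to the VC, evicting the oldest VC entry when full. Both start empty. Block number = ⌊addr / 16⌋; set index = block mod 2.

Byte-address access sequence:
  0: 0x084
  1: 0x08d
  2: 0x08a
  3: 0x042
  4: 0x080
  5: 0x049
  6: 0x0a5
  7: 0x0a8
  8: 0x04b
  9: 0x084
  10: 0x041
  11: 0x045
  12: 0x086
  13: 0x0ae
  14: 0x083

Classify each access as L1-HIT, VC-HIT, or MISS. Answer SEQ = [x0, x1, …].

0: 0x84 (blk 8, set 0) → MISS  vc=[]
1: 0x8d (blk 8, set 0) → L1-HIT  vc=[]
2: 0x8a (blk 8, set 0) → L1-HIT  vc=[]
3: 0x42 (blk 4, set 0) → MISS  vc=[8]
4: 0x80 (blk 8, set 0) → VC-HIT  vc=[4]
5: 0x49 (blk 4, set 0) → VC-HIT  vc=[8]
6: 0xa5 (blk 10, set 0) → MISS  vc=[8, 4]
7: 0xa8 (blk 10, set 0) → L1-HIT  vc=[8, 4]
8: 0x4b (blk 4, set 0) → VC-HIT  vc=[8, 10]
9: 0x84 (blk 8, set 0) → VC-HIT  vc=[4, 10]
10: 0x41 (blk 4, set 0) → VC-HIT  vc=[8, 10]
11: 0x45 (blk 4, set 0) → L1-HIT  vc=[8, 10]
12: 0x86 (blk 8, set 0) → VC-HIT  vc=[4, 10]
13: 0xae (blk 10, set 0) → VC-HIT  vc=[4, 8]
14: 0x83 (blk 8, set 0) → VC-HIT  vc=[4, 10]

SEQ = [MISS, L1-HIT, L1-HIT, MISS, VC-HIT, VC-HIT, MISS, L1-HIT, VC-HIT, VC-HIT, VC-HIT, L1-HIT, VC-HIT, VC-HIT, VC-HIT]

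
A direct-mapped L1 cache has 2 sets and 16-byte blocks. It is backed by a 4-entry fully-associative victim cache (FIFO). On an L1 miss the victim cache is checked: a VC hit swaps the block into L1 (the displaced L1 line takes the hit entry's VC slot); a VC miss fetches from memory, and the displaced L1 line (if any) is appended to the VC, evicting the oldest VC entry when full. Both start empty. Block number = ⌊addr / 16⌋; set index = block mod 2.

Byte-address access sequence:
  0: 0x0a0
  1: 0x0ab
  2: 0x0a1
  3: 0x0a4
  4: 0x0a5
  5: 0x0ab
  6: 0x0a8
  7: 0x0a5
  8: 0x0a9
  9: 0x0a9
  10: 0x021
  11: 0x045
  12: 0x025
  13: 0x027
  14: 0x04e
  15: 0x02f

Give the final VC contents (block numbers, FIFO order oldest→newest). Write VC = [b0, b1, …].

0: 0xa0 (blk 10, set 0) → MISS  vc=[]
1: 0xab (blk 10, set 0) → L1-HIT  vc=[]
2: 0xa1 (blk 10, set 0) → L1-HIT  vc=[]
3: 0xa4 (blk 10, set 0) → L1-HIT  vc=[]
4: 0xa5 (blk 10, set 0) → L1-HIT  vc=[]
5: 0xab (blk 10, set 0) → L1-HIT  vc=[]
6: 0xa8 (blk 10, set 0) → L1-HIT  vc=[]
7: 0xa5 (blk 10, set 0) → L1-HIT  vc=[]
8: 0xa9 (blk 10, set 0) → L1-HIT  vc=[]
9: 0xa9 (blk 10, set 0) → L1-HIT  vc=[]
10: 0x21 (blk 2, set 0) → MISS  vc=[10]
11: 0x45 (blk 4, set 0) → MISS  vc=[10, 2]
12: 0x25 (blk 2, set 0) → VC-HIT  vc=[10, 4]
13: 0x27 (blk 2, set 0) → L1-HIT  vc=[10, 4]
14: 0x4e (blk 4, set 0) → VC-HIT  vc=[10, 2]
15: 0x2f (blk 2, set 0) → VC-HIT  vc=[10, 4]

VC = [10, 4]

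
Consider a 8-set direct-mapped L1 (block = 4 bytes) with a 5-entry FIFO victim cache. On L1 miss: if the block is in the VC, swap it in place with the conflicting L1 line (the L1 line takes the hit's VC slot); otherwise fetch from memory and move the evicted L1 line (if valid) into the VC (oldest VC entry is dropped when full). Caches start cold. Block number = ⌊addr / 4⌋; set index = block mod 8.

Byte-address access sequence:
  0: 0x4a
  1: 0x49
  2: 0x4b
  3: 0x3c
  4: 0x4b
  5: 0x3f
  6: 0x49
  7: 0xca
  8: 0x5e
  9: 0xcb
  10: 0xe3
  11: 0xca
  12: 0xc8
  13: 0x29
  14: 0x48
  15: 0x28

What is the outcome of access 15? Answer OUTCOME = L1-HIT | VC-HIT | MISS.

OUTCOME = VC-HIT

#0 0x4a→b18/s2 MISS; vc=[]
#1 0x49→b18/s2 L1-HIT; vc=[]
#2 0x4b→b18/s2 L1-HIT; vc=[]
#3 0x3c→b15/s7 MISS; vc=[]
#4 0x4b→b18/s2 L1-HIT; vc=[]
#5 0x3f→b15/s7 L1-HIT; vc=[]
#6 0x49→b18/s2 L1-HIT; vc=[]
#7 0xca→b50/s2 MISS; vc=[18]
#8 0x5e→b23/s7 MISS; vc=[18,15]
#9 0xcb→b50/s2 L1-HIT; vc=[18,15]
#10 0xe3→b56/s0 MISS; vc=[18,15]
#11 0xca→b50/s2 L1-HIT; vc=[18,15]
#12 0xc8→b50/s2 L1-HIT; vc=[18,15]
#13 0x29→b10/s2 MISS; vc=[18,15,50]
#14 0x48→b18/s2 VC-HIT; vc=[10,15,50]
#15 0x28→b10/s2 VC-HIT; vc=[18,15,50]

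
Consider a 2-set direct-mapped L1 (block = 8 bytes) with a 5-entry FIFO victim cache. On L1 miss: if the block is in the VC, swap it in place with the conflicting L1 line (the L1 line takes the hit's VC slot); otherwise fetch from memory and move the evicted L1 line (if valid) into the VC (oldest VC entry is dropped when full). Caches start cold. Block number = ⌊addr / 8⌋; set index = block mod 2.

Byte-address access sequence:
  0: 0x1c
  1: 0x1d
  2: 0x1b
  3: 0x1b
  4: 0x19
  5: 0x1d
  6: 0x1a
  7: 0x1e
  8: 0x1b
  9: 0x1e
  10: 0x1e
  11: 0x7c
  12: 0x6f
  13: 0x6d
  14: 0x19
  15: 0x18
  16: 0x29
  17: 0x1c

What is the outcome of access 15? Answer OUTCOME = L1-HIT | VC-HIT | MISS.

  [0] addr=0x1c blk=3 s=1: MISS | VC []
  [1] addr=0x1d blk=3 s=1: L1-HIT | VC []
  [2] addr=0x1b blk=3 s=1: L1-HIT | VC []
  [3] addr=0x1b blk=3 s=1: L1-HIT | VC []
  [4] addr=0x19 blk=3 s=1: L1-HIT | VC []
  [5] addr=0x1d blk=3 s=1: L1-HIT | VC []
  [6] addr=0x1a blk=3 s=1: L1-HIT | VC []
  [7] addr=0x1e blk=3 s=1: L1-HIT | VC []
  [8] addr=0x1b blk=3 s=1: L1-HIT | VC []
  [9] addr=0x1e blk=3 s=1: L1-HIT | VC []
  [10] addr=0x1e blk=3 s=1: L1-HIT | VC []
  [11] addr=0x7c blk=15 s=1: MISS | VC [3]
  [12] addr=0x6f blk=13 s=1: MISS | VC [3, 15]
  [13] addr=0x6d blk=13 s=1: L1-HIT | VC [3, 15]
  [14] addr=0x19 blk=3 s=1: VC-HIT | VC [13, 15]
  [15] addr=0x18 blk=3 s=1: L1-HIT | VC [13, 15]
  [16] addr=0x29 blk=5 s=1: MISS | VC [13, 15, 3]
  [17] addr=0x1c blk=3 s=1: VC-HIT | VC [13, 15, 5]

OUTCOME = L1-HIT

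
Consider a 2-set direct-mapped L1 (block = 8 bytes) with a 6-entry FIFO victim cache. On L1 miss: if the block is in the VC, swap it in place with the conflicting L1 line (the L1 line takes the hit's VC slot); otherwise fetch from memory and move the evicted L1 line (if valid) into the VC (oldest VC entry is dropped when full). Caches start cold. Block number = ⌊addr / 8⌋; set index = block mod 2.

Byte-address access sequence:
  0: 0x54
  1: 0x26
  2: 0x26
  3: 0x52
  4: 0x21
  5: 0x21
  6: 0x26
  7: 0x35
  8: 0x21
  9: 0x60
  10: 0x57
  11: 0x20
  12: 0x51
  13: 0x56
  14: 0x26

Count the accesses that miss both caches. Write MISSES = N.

MISSES = 4

  [0] addr=0x54 blk=10 s=0: MISS | VC []
  [1] addr=0x26 blk=4 s=0: MISS | VC [10]
  [2] addr=0x26 blk=4 s=0: L1-HIT | VC [10]
  [3] addr=0x52 blk=10 s=0: VC-HIT | VC [4]
  [4] addr=0x21 blk=4 s=0: VC-HIT | VC [10]
  [5] addr=0x21 blk=4 s=0: L1-HIT | VC [10]
  [6] addr=0x26 blk=4 s=0: L1-HIT | VC [10]
  [7] addr=0x35 blk=6 s=0: MISS | VC [10, 4]
  [8] addr=0x21 blk=4 s=0: VC-HIT | VC [10, 6]
  [9] addr=0x60 blk=12 s=0: MISS | VC [10, 6, 4]
  [10] addr=0x57 blk=10 s=0: VC-HIT | VC [12, 6, 4]
  [11] addr=0x20 blk=4 s=0: VC-HIT | VC [12, 6, 10]
  [12] addr=0x51 blk=10 s=0: VC-HIT | VC [12, 6, 4]
  [13] addr=0x56 blk=10 s=0: L1-HIT | VC [12, 6, 4]
  [14] addr=0x26 blk=4 s=0: VC-HIT | VC [12, 6, 10]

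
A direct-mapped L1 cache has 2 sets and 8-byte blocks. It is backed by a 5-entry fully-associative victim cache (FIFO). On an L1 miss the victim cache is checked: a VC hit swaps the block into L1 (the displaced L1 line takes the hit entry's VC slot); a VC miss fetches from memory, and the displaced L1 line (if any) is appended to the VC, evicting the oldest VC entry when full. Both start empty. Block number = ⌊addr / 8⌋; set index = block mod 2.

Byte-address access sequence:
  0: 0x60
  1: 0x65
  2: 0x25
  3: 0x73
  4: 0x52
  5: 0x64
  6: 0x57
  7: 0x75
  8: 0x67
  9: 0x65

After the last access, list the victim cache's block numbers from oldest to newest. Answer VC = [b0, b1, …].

VC = [14, 4, 10]

  [0] addr=0x60 blk=12 s=0: MISS | VC []
  [1] addr=0x65 blk=12 s=0: L1-HIT | VC []
  [2] addr=0x25 blk=4 s=0: MISS | VC [12]
  [3] addr=0x73 blk=14 s=0: MISS | VC [12, 4]
  [4] addr=0x52 blk=10 s=0: MISS | VC [12, 4, 14]
  [5] addr=0x64 blk=12 s=0: VC-HIT | VC [10, 4, 14]
  [6] addr=0x57 blk=10 s=0: VC-HIT | VC [12, 4, 14]
  [7] addr=0x75 blk=14 s=0: VC-HIT | VC [12, 4, 10]
  [8] addr=0x67 blk=12 s=0: VC-HIT | VC [14, 4, 10]
  [9] addr=0x65 blk=12 s=0: L1-HIT | VC [14, 4, 10]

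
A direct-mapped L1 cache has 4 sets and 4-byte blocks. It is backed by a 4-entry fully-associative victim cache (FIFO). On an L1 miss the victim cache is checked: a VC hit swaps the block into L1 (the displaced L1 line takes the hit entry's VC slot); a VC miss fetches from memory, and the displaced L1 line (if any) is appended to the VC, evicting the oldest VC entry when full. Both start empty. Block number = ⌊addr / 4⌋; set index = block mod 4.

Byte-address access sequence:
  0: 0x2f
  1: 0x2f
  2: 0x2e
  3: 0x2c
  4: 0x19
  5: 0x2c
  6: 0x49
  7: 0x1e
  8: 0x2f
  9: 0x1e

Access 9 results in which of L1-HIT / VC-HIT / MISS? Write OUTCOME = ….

0: 0x2f (blk 11, set 3) → MISS  vc=[]
1: 0x2f (blk 11, set 3) → L1-HIT  vc=[]
2: 0x2e (blk 11, set 3) → L1-HIT  vc=[]
3: 0x2c (blk 11, set 3) → L1-HIT  vc=[]
4: 0x19 (blk 6, set 2) → MISS  vc=[]
5: 0x2c (blk 11, set 3) → L1-HIT  vc=[]
6: 0x49 (blk 18, set 2) → MISS  vc=[6]
7: 0x1e (blk 7, set 3) → MISS  vc=[6, 11]
8: 0x2f (blk 11, set 3) → VC-HIT  vc=[6, 7]
9: 0x1e (blk 7, set 3) → VC-HIT  vc=[6, 11]

OUTCOME = VC-HIT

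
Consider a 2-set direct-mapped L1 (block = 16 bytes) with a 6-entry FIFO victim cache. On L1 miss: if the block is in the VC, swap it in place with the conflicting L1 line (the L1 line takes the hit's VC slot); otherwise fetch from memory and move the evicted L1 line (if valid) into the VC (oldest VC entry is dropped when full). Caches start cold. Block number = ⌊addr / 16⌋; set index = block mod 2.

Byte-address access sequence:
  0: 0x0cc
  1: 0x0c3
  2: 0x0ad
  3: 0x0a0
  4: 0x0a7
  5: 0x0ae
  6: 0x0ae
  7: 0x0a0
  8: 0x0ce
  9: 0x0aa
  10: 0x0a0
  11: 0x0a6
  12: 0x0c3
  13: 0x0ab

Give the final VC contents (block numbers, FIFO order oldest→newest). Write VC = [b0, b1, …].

#0 0xcc→b12/s0 MISS; vc=[]
#1 0xc3→b12/s0 L1-HIT; vc=[]
#2 0xad→b10/s0 MISS; vc=[12]
#3 0xa0→b10/s0 L1-HIT; vc=[12]
#4 0xa7→b10/s0 L1-HIT; vc=[12]
#5 0xae→b10/s0 L1-HIT; vc=[12]
#6 0xae→b10/s0 L1-HIT; vc=[12]
#7 0xa0→b10/s0 L1-HIT; vc=[12]
#8 0xce→b12/s0 VC-HIT; vc=[10]
#9 0xaa→b10/s0 VC-HIT; vc=[12]
#10 0xa0→b10/s0 L1-HIT; vc=[12]
#11 0xa6→b10/s0 L1-HIT; vc=[12]
#12 0xc3→b12/s0 VC-HIT; vc=[10]
#13 0xab→b10/s0 VC-HIT; vc=[12]

VC = [12]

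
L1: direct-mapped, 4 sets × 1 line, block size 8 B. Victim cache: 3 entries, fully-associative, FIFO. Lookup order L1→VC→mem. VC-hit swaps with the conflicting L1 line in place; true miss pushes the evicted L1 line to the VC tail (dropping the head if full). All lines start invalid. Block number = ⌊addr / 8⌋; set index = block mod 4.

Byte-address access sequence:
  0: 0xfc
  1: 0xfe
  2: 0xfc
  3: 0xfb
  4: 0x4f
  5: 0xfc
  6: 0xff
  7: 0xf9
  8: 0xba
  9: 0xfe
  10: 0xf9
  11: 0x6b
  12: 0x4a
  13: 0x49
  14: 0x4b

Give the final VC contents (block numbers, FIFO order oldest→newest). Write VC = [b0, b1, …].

VC = [23, 13]

0: 0xfc (blk 31, set 3) → MISS  vc=[]
1: 0xfe (blk 31, set 3) → L1-HIT  vc=[]
2: 0xfc (blk 31, set 3) → L1-HIT  vc=[]
3: 0xfb (blk 31, set 3) → L1-HIT  vc=[]
4: 0x4f (blk 9, set 1) → MISS  vc=[]
5: 0xfc (blk 31, set 3) → L1-HIT  vc=[]
6: 0xff (blk 31, set 3) → L1-HIT  vc=[]
7: 0xf9 (blk 31, set 3) → L1-HIT  vc=[]
8: 0xba (blk 23, set 3) → MISS  vc=[31]
9: 0xfe (blk 31, set 3) → VC-HIT  vc=[23]
10: 0xf9 (blk 31, set 3) → L1-HIT  vc=[23]
11: 0x6b (blk 13, set 1) → MISS  vc=[23, 9]
12: 0x4a (blk 9, set 1) → VC-HIT  vc=[23, 13]
13: 0x49 (blk 9, set 1) → L1-HIT  vc=[23, 13]
14: 0x4b (blk 9, set 1) → L1-HIT  vc=[23, 13]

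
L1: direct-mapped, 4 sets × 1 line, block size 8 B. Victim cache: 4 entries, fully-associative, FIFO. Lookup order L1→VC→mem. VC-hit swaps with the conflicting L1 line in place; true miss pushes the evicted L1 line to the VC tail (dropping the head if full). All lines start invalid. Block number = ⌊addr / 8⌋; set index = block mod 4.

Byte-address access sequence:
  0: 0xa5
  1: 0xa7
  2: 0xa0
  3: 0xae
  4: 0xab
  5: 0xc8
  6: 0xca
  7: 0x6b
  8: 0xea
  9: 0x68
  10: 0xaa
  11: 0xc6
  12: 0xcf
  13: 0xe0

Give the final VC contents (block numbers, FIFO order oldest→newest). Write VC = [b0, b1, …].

0: 0xa5 (blk 20, set 0) → MISS  vc=[]
1: 0xa7 (blk 20, set 0) → L1-HIT  vc=[]
2: 0xa0 (blk 20, set 0) → L1-HIT  vc=[]
3: 0xae (blk 21, set 1) → MISS  vc=[]
4: 0xab (blk 21, set 1) → L1-HIT  vc=[]
5: 0xc8 (blk 25, set 1) → MISS  vc=[21]
6: 0xca (blk 25, set 1) → L1-HIT  vc=[21]
7: 0x6b (blk 13, set 1) → MISS  vc=[21, 25]
8: 0xea (blk 29, set 1) → MISS  vc=[21, 25, 13]
9: 0x68 (blk 13, set 1) → VC-HIT  vc=[21, 25, 29]
10: 0xaa (blk 21, set 1) → VC-HIT  vc=[13, 25, 29]
11: 0xc6 (blk 24, set 0) → MISS  vc=[13, 25, 29, 20]
12: 0xcf (blk 25, set 1) → VC-HIT  vc=[13, 21, 29, 20]
13: 0xe0 (blk 28, set 0) → MISS  vc=[21, 29, 20, 24]

VC = [21, 29, 20, 24]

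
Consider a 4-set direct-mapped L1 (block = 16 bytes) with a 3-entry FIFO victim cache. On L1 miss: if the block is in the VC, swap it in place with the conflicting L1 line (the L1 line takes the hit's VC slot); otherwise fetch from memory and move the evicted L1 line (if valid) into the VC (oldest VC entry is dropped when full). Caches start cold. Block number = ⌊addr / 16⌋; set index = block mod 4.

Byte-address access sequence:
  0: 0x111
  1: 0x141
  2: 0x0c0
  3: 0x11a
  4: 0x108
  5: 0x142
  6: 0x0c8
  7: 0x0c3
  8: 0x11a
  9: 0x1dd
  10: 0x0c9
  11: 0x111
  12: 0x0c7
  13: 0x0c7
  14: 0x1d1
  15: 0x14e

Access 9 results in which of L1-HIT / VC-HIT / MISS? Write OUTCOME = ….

  [0] addr=0x111 blk=17 s=1: MISS | VC []
  [1] addr=0x141 blk=20 s=0: MISS | VC []
  [2] addr=0xc0 blk=12 s=0: MISS | VC [20]
  [3] addr=0x11a blk=17 s=1: L1-HIT | VC [20]
  [4] addr=0x108 blk=16 s=0: MISS | VC [20, 12]
  [5] addr=0x142 blk=20 s=0: VC-HIT | VC [16, 12]
  [6] addr=0xc8 blk=12 s=0: VC-HIT | VC [16, 20]
  [7] addr=0xc3 blk=12 s=0: L1-HIT | VC [16, 20]
  [8] addr=0x11a blk=17 s=1: L1-HIT | VC [16, 20]
  [9] addr=0x1dd blk=29 s=1: MISS | VC [16, 20, 17]
  [10] addr=0xc9 blk=12 s=0: L1-HIT | VC [16, 20, 17]
  [11] addr=0x111 blk=17 s=1: VC-HIT | VC [16, 20, 29]
  [12] addr=0xc7 blk=12 s=0: L1-HIT | VC [16, 20, 29]
  [13] addr=0xc7 blk=12 s=0: L1-HIT | VC [16, 20, 29]
  [14] addr=0x1d1 blk=29 s=1: VC-HIT | VC [16, 20, 17]
  [15] addr=0x14e blk=20 s=0: VC-HIT | VC [16, 12, 17]

OUTCOME = MISS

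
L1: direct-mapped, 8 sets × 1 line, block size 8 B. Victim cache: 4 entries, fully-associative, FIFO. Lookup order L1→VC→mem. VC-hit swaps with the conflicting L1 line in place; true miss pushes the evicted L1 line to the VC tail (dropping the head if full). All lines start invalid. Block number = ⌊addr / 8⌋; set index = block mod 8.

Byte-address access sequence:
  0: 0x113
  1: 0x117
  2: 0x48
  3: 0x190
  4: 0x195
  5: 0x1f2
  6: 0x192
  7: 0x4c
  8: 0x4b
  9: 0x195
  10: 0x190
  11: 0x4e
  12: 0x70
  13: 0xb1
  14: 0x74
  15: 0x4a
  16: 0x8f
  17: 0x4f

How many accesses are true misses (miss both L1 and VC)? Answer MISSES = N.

MISSES = 7

0: 0x113 (blk 34, set 2) → MISS  vc=[]
1: 0x117 (blk 34, set 2) → L1-HIT  vc=[]
2: 0x48 (blk 9, set 1) → MISS  vc=[]
3: 0x190 (blk 50, set 2) → MISS  vc=[34]
4: 0x195 (blk 50, set 2) → L1-HIT  vc=[34]
5: 0x1f2 (blk 62, set 6) → MISS  vc=[34]
6: 0x192 (blk 50, set 2) → L1-HIT  vc=[34]
7: 0x4c (blk 9, set 1) → L1-HIT  vc=[34]
8: 0x4b (blk 9, set 1) → L1-HIT  vc=[34]
9: 0x195 (blk 50, set 2) → L1-HIT  vc=[34]
10: 0x190 (blk 50, set 2) → L1-HIT  vc=[34]
11: 0x4e (blk 9, set 1) → L1-HIT  vc=[34]
12: 0x70 (blk 14, set 6) → MISS  vc=[34, 62]
13: 0xb1 (blk 22, set 6) → MISS  vc=[34, 62, 14]
14: 0x74 (blk 14, set 6) → VC-HIT  vc=[34, 62, 22]
15: 0x4a (blk 9, set 1) → L1-HIT  vc=[34, 62, 22]
16: 0x8f (blk 17, set 1) → MISS  vc=[34, 62, 22, 9]
17: 0x4f (blk 9, set 1) → VC-HIT  vc=[34, 62, 22, 17]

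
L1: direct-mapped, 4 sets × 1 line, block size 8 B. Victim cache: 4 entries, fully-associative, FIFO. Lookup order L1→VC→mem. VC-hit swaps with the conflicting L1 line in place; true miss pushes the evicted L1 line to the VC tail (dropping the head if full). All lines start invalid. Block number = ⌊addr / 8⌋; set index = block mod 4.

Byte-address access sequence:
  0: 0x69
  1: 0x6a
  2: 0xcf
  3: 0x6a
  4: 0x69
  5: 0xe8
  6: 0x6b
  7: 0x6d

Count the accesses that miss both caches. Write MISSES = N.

MISSES = 3

0: 0x69 (blk 13, set 1) → MISS  vc=[]
1: 0x6a (blk 13, set 1) → L1-HIT  vc=[]
2: 0xcf (blk 25, set 1) → MISS  vc=[13]
3: 0x6a (blk 13, set 1) → VC-HIT  vc=[25]
4: 0x69 (blk 13, set 1) → L1-HIT  vc=[25]
5: 0xe8 (blk 29, set 1) → MISS  vc=[25, 13]
6: 0x6b (blk 13, set 1) → VC-HIT  vc=[25, 29]
7: 0x6d (blk 13, set 1) → L1-HIT  vc=[25, 29]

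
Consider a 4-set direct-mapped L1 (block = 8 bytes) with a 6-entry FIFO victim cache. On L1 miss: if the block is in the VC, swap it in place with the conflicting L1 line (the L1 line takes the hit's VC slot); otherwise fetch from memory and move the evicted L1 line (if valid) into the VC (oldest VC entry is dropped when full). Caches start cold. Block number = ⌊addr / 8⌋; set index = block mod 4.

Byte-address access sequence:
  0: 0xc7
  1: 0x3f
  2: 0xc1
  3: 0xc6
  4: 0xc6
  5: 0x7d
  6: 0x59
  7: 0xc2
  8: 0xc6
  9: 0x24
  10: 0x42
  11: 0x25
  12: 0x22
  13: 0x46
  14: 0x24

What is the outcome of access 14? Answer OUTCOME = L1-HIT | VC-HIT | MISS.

OUTCOME = VC-HIT

#0 0xc7→b24/s0 MISS; vc=[]
#1 0x3f→b7/s3 MISS; vc=[]
#2 0xc1→b24/s0 L1-HIT; vc=[]
#3 0xc6→b24/s0 L1-HIT; vc=[]
#4 0xc6→b24/s0 L1-HIT; vc=[]
#5 0x7d→b15/s3 MISS; vc=[7]
#6 0x59→b11/s3 MISS; vc=[7,15]
#7 0xc2→b24/s0 L1-HIT; vc=[7,15]
#8 0xc6→b24/s0 L1-HIT; vc=[7,15]
#9 0x24→b4/s0 MISS; vc=[7,15,24]
#10 0x42→b8/s0 MISS; vc=[7,15,24,4]
#11 0x25→b4/s0 VC-HIT; vc=[7,15,24,8]
#12 0x22→b4/s0 L1-HIT; vc=[7,15,24,8]
#13 0x46→b8/s0 VC-HIT; vc=[7,15,24,4]
#14 0x24→b4/s0 VC-HIT; vc=[7,15,24,8]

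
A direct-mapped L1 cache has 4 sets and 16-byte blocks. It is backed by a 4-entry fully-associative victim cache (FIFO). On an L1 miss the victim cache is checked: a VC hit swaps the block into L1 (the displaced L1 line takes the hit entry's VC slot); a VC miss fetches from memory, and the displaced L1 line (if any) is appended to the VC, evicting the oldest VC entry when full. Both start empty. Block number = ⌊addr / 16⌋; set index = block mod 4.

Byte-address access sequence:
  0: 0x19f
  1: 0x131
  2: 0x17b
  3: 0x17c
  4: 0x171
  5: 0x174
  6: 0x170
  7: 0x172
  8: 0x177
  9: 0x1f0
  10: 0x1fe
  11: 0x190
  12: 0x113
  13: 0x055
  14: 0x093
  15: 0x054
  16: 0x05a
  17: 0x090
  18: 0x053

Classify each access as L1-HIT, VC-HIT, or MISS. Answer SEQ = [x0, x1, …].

  [0] addr=0x19f blk=25 s=1: MISS | VC []
  [1] addr=0x131 blk=19 s=3: MISS | VC []
  [2] addr=0x17b blk=23 s=3: MISS | VC [19]
  [3] addr=0x17c blk=23 s=3: L1-HIT | VC [19]
  [4] addr=0x171 blk=23 s=3: L1-HIT | VC [19]
  [5] addr=0x174 blk=23 s=3: L1-HIT | VC [19]
  [6] addr=0x170 blk=23 s=3: L1-HIT | VC [19]
  [7] addr=0x172 blk=23 s=3: L1-HIT | VC [19]
  [8] addr=0x177 blk=23 s=3: L1-HIT | VC [19]
  [9] addr=0x1f0 blk=31 s=3: MISS | VC [19, 23]
  [10] addr=0x1fe blk=31 s=3: L1-HIT | VC [19, 23]
  [11] addr=0x190 blk=25 s=1: L1-HIT | VC [19, 23]
  [12] addr=0x113 blk=17 s=1: MISS | VC [19, 23, 25]
  [13] addr=0x55 blk=5 s=1: MISS | VC [19, 23, 25, 17]
  [14] addr=0x93 blk=9 s=1: MISS | VC [23, 25, 17, 5]
  [15] addr=0x54 blk=5 s=1: VC-HIT | VC [23, 25, 17, 9]
  [16] addr=0x5a blk=5 s=1: L1-HIT | VC [23, 25, 17, 9]
  [17] addr=0x90 blk=9 s=1: VC-HIT | VC [23, 25, 17, 5]
  [18] addr=0x53 blk=5 s=1: VC-HIT | VC [23, 25, 17, 9]

SEQ = [MISS, MISS, MISS, L1-HIT, L1-HIT, L1-HIT, L1-HIT, L1-HIT, L1-HIT, MISS, L1-HIT, L1-HIT, MISS, MISS, MISS, VC-HIT, L1-HIT, VC-HIT, VC-HIT]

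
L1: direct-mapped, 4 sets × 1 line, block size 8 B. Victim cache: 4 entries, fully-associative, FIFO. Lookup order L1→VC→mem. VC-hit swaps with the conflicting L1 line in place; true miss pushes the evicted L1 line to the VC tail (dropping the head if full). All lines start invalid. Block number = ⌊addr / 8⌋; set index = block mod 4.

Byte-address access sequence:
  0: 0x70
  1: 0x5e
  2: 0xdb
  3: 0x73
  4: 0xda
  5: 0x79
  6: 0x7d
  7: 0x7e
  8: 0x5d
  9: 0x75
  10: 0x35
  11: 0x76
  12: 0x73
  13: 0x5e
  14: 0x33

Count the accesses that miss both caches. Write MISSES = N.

0: 0x70 (blk 14, set 2) → MISS  vc=[]
1: 0x5e (blk 11, set 3) → MISS  vc=[]
2: 0xdb (blk 27, set 3) → MISS  vc=[11]
3: 0x73 (blk 14, set 2) → L1-HIT  vc=[11]
4: 0xda (blk 27, set 3) → L1-HIT  vc=[11]
5: 0x79 (blk 15, set 3) → MISS  vc=[11, 27]
6: 0x7d (blk 15, set 3) → L1-HIT  vc=[11, 27]
7: 0x7e (blk 15, set 3) → L1-HIT  vc=[11, 27]
8: 0x5d (blk 11, set 3) → VC-HIT  vc=[15, 27]
9: 0x75 (blk 14, set 2) → L1-HIT  vc=[15, 27]
10: 0x35 (blk 6, set 2) → MISS  vc=[15, 27, 14]
11: 0x76 (blk 14, set 2) → VC-HIT  vc=[15, 27, 6]
12: 0x73 (blk 14, set 2) → L1-HIT  vc=[15, 27, 6]
13: 0x5e (blk 11, set 3) → L1-HIT  vc=[15, 27, 6]
14: 0x33 (blk 6, set 2) → VC-HIT  vc=[15, 27, 14]

MISSES = 5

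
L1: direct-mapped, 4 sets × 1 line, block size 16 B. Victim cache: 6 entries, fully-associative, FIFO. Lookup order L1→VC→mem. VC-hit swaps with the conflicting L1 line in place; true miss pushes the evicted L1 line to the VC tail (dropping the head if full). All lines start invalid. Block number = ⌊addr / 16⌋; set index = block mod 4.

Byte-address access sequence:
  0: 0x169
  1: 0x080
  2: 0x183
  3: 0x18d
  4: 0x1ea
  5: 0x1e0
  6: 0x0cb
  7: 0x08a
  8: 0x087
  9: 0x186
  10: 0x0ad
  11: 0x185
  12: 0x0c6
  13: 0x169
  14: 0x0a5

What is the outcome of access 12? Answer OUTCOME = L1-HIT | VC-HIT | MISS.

OUTCOME = VC-HIT

#0 0x169→b22/s2 MISS; vc=[]
#1 0x80→b8/s0 MISS; vc=[]
#2 0x183→b24/s0 MISS; vc=[8]
#3 0x18d→b24/s0 L1-HIT; vc=[8]
#4 0x1ea→b30/s2 MISS; vc=[8,22]
#5 0x1e0→b30/s2 L1-HIT; vc=[8,22]
#6 0xcb→b12/s0 MISS; vc=[8,22,24]
#7 0x8a→b8/s0 VC-HIT; vc=[12,22,24]
#8 0x87→b8/s0 L1-HIT; vc=[12,22,24]
#9 0x186→b24/s0 VC-HIT; vc=[12,22,8]
#10 0xad→b10/s2 MISS; vc=[12,22,8,30]
#11 0x185→b24/s0 L1-HIT; vc=[12,22,8,30]
#12 0xc6→b12/s0 VC-HIT; vc=[24,22,8,30]
#13 0x169→b22/s2 VC-HIT; vc=[24,10,8,30]
#14 0xa5→b10/s2 VC-HIT; vc=[24,22,8,30]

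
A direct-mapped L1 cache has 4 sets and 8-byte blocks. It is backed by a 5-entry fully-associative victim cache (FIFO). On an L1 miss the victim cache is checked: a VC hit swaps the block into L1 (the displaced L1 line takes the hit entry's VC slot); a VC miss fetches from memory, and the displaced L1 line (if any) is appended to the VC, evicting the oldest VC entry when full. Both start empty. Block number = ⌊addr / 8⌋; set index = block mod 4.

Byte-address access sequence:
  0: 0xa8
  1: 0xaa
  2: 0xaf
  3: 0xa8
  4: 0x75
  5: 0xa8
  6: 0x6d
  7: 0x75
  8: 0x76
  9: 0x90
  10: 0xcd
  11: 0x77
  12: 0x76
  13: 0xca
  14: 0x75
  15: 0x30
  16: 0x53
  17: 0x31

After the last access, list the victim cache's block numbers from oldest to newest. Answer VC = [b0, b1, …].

  [0] addr=0xa8 blk=21 s=1: MISS | VC []
  [1] addr=0xaa blk=21 s=1: L1-HIT | VC []
  [2] addr=0xaf blk=21 s=1: L1-HIT | VC []
  [3] addr=0xa8 blk=21 s=1: L1-HIT | VC []
  [4] addr=0x75 blk=14 s=2: MISS | VC []
  [5] addr=0xa8 blk=21 s=1: L1-HIT | VC []
  [6] addr=0x6d blk=13 s=1: MISS | VC [21]
  [7] addr=0x75 blk=14 s=2: L1-HIT | VC [21]
  [8] addr=0x76 blk=14 s=2: L1-HIT | VC [21]
  [9] addr=0x90 blk=18 s=2: MISS | VC [21, 14]
  [10] addr=0xcd blk=25 s=1: MISS | VC [21, 14, 13]
  [11] addr=0x77 blk=14 s=2: VC-HIT | VC [21, 18, 13]
  [12] addr=0x76 blk=14 s=2: L1-HIT | VC [21, 18, 13]
  [13] addr=0xca blk=25 s=1: L1-HIT | VC [21, 18, 13]
  [14] addr=0x75 blk=14 s=2: L1-HIT | VC [21, 18, 13]
  [15] addr=0x30 blk=6 s=2: MISS | VC [21, 18, 13, 14]
  [16] addr=0x53 blk=10 s=2: MISS | VC [21, 18, 13, 14, 6]
  [17] addr=0x31 blk=6 s=2: VC-HIT | VC [21, 18, 13, 14, 10]

VC = [21, 18, 13, 14, 10]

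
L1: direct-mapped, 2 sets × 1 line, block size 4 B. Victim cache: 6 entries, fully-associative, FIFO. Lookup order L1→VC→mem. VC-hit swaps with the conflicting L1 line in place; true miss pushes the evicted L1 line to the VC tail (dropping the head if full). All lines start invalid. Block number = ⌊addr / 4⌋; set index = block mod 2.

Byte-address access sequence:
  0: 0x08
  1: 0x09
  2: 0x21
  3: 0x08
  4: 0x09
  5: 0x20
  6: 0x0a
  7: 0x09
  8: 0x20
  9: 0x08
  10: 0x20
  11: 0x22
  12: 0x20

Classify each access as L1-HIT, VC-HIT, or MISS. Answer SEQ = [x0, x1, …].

SEQ = [MISS, L1-HIT, MISS, VC-HIT, L1-HIT, VC-HIT, VC-HIT, L1-HIT, VC-HIT, VC-HIT, VC-HIT, L1-HIT, L1-HIT]

  [0] addr=0x8 blk=2 s=0: MISS | VC []
  [1] addr=0x9 blk=2 s=0: L1-HIT | VC []
  [2] addr=0x21 blk=8 s=0: MISS | VC [2]
  [3] addr=0x8 blk=2 s=0: VC-HIT | VC [8]
  [4] addr=0x9 blk=2 s=0: L1-HIT | VC [8]
  [5] addr=0x20 blk=8 s=0: VC-HIT | VC [2]
  [6] addr=0xa blk=2 s=0: VC-HIT | VC [8]
  [7] addr=0x9 blk=2 s=0: L1-HIT | VC [8]
  [8] addr=0x20 blk=8 s=0: VC-HIT | VC [2]
  [9] addr=0x8 blk=2 s=0: VC-HIT | VC [8]
  [10] addr=0x20 blk=8 s=0: VC-HIT | VC [2]
  [11] addr=0x22 blk=8 s=0: L1-HIT | VC [2]
  [12] addr=0x20 blk=8 s=0: L1-HIT | VC [2]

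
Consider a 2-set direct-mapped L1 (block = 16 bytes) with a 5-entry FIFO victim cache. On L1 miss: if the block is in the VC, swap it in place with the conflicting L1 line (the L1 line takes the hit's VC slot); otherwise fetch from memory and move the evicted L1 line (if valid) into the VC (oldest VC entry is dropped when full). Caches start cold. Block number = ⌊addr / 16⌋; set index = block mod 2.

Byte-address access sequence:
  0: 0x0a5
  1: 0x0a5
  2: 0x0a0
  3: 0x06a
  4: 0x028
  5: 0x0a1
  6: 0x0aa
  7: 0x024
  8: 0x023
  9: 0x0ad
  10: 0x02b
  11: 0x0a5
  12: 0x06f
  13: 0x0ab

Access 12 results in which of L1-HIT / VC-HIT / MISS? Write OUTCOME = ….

0: 0xa5 (blk 10, set 0) → MISS  vc=[]
1: 0xa5 (blk 10, set 0) → L1-HIT  vc=[]
2: 0xa0 (blk 10, set 0) → L1-HIT  vc=[]
3: 0x6a (blk 6, set 0) → MISS  vc=[10]
4: 0x28 (blk 2, set 0) → MISS  vc=[10, 6]
5: 0xa1 (blk 10, set 0) → VC-HIT  vc=[2, 6]
6: 0xaa (blk 10, set 0) → L1-HIT  vc=[2, 6]
7: 0x24 (blk 2, set 0) → VC-HIT  vc=[10, 6]
8: 0x23 (blk 2, set 0) → L1-HIT  vc=[10, 6]
9: 0xad (blk 10, set 0) → VC-HIT  vc=[2, 6]
10: 0x2b (blk 2, set 0) → VC-HIT  vc=[10, 6]
11: 0xa5 (blk 10, set 0) → VC-HIT  vc=[2, 6]
12: 0x6f (blk 6, set 0) → VC-HIT  vc=[2, 10]
13: 0xab (blk 10, set 0) → VC-HIT  vc=[2, 6]

OUTCOME = VC-HIT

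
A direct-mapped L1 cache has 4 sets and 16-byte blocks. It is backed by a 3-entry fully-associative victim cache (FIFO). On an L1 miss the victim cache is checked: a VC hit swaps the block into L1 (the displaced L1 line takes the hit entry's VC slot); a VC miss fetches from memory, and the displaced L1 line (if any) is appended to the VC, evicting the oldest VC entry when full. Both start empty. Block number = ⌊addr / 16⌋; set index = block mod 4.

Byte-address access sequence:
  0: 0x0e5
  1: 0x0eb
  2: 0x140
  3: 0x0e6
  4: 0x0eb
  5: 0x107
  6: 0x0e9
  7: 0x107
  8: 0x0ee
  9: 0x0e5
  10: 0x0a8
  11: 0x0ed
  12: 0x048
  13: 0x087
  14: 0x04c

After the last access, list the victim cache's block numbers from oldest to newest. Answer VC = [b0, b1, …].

VC = [10, 16, 8]

#0 0xe5→b14/s2 MISS; vc=[]
#1 0xeb→b14/s2 L1-HIT; vc=[]
#2 0x140→b20/s0 MISS; vc=[]
#3 0xe6→b14/s2 L1-HIT; vc=[]
#4 0xeb→b14/s2 L1-HIT; vc=[]
#5 0x107→b16/s0 MISS; vc=[20]
#6 0xe9→b14/s2 L1-HIT; vc=[20]
#7 0x107→b16/s0 L1-HIT; vc=[20]
#8 0xee→b14/s2 L1-HIT; vc=[20]
#9 0xe5→b14/s2 L1-HIT; vc=[20]
#10 0xa8→b10/s2 MISS; vc=[20,14]
#11 0xed→b14/s2 VC-HIT; vc=[20,10]
#12 0x48→b4/s0 MISS; vc=[20,10,16]
#13 0x87→b8/s0 MISS; vc=[10,16,4]
#14 0x4c→b4/s0 VC-HIT; vc=[10,16,8]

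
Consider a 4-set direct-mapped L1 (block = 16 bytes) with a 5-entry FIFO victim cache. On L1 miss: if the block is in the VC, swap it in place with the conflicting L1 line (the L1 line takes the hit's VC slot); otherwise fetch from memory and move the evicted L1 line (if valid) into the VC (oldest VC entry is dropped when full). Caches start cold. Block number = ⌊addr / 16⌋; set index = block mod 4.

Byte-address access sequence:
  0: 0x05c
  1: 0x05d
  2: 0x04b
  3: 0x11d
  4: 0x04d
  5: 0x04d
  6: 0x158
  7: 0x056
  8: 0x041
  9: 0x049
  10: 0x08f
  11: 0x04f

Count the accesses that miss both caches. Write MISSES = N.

#0 0x5c→b5/s1 MISS; vc=[]
#1 0x5d→b5/s1 L1-HIT; vc=[]
#2 0x4b→b4/s0 MISS; vc=[]
#3 0x11d→b17/s1 MISS; vc=[5]
#4 0x4d→b4/s0 L1-HIT; vc=[5]
#5 0x4d→b4/s0 L1-HIT; vc=[5]
#6 0x158→b21/s1 MISS; vc=[5,17]
#7 0x56→b5/s1 VC-HIT; vc=[21,17]
#8 0x41→b4/s0 L1-HIT; vc=[21,17]
#9 0x49→b4/s0 L1-HIT; vc=[21,17]
#10 0x8f→b8/s0 MISS; vc=[21,17,4]
#11 0x4f→b4/s0 VC-HIT; vc=[21,17,8]

MISSES = 5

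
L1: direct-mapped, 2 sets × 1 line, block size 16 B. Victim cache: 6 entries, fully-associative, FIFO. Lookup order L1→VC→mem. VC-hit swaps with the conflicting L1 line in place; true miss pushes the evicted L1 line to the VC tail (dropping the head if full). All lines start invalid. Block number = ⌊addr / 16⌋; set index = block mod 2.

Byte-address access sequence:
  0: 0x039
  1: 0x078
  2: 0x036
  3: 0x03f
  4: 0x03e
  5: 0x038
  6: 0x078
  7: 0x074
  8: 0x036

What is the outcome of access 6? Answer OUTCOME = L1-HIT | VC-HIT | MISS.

#0 0x39→b3/s1 MISS; vc=[]
#1 0x78→b7/s1 MISS; vc=[3]
#2 0x36→b3/s1 VC-HIT; vc=[7]
#3 0x3f→b3/s1 L1-HIT; vc=[7]
#4 0x3e→b3/s1 L1-HIT; vc=[7]
#5 0x38→b3/s1 L1-HIT; vc=[7]
#6 0x78→b7/s1 VC-HIT; vc=[3]
#7 0x74→b7/s1 L1-HIT; vc=[3]
#8 0x36→b3/s1 VC-HIT; vc=[7]

OUTCOME = VC-HIT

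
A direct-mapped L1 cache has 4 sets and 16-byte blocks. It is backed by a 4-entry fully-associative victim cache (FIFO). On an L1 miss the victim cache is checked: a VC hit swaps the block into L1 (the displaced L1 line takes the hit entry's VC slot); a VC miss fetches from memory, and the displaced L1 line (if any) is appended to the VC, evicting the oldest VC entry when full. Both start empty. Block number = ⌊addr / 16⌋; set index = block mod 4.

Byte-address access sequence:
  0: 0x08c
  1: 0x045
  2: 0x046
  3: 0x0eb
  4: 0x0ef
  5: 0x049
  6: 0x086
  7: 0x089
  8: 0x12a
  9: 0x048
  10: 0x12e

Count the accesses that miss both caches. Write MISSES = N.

0: 0x8c (blk 8, set 0) → MISS  vc=[]
1: 0x45 (blk 4, set 0) → MISS  vc=[8]
2: 0x46 (blk 4, set 0) → L1-HIT  vc=[8]
3: 0xeb (blk 14, set 2) → MISS  vc=[8]
4: 0xef (blk 14, set 2) → L1-HIT  vc=[8]
5: 0x49 (blk 4, set 0) → L1-HIT  vc=[8]
6: 0x86 (blk 8, set 0) → VC-HIT  vc=[4]
7: 0x89 (blk 8, set 0) → L1-HIT  vc=[4]
8: 0x12a (blk 18, set 2) → MISS  vc=[4, 14]
9: 0x48 (blk 4, set 0) → VC-HIT  vc=[8, 14]
10: 0x12e (blk 18, set 2) → L1-HIT  vc=[8, 14]

MISSES = 4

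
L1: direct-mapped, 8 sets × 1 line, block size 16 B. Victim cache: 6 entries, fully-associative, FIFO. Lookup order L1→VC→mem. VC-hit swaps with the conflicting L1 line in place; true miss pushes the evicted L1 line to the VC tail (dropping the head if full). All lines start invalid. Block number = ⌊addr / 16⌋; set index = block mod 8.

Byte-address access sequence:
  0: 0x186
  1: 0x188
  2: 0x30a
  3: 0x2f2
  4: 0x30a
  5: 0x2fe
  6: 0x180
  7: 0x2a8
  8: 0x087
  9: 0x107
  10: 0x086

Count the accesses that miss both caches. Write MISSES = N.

#0 0x186→b24/s0 MISS; vc=[]
#1 0x188→b24/s0 L1-HIT; vc=[]
#2 0x30a→b48/s0 MISS; vc=[24]
#3 0x2f2→b47/s7 MISS; vc=[24]
#4 0x30a→b48/s0 L1-HIT; vc=[24]
#5 0x2fe→b47/s7 L1-HIT; vc=[24]
#6 0x180→b24/s0 VC-HIT; vc=[48]
#7 0x2a8→b42/s2 MISS; vc=[48]
#8 0x87→b8/s0 MISS; vc=[48,24]
#9 0x107→b16/s0 MISS; vc=[48,24,8]
#10 0x86→b8/s0 VC-HIT; vc=[48,24,16]

MISSES = 6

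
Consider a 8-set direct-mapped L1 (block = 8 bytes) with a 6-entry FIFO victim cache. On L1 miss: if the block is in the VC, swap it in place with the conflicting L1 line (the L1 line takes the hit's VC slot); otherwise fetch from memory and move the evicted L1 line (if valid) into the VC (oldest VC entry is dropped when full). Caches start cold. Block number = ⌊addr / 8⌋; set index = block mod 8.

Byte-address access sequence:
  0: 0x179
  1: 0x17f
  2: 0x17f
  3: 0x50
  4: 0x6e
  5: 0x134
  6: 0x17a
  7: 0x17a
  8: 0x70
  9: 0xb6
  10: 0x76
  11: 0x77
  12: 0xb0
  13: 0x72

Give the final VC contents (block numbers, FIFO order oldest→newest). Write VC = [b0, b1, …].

VC = [38, 22]

  [0] addr=0x179 blk=47 s=7: MISS | VC []
  [1] addr=0x17f blk=47 s=7: L1-HIT | VC []
  [2] addr=0x17f blk=47 s=7: L1-HIT | VC []
  [3] addr=0x50 blk=10 s=2: MISS | VC []
  [4] addr=0x6e blk=13 s=5: MISS | VC []
  [5] addr=0x134 blk=38 s=6: MISS | VC []
  [6] addr=0x17a blk=47 s=7: L1-HIT | VC []
  [7] addr=0x17a blk=47 s=7: L1-HIT | VC []
  [8] addr=0x70 blk=14 s=6: MISS | VC [38]
  [9] addr=0xb6 blk=22 s=6: MISS | VC [38, 14]
  [10] addr=0x76 blk=14 s=6: VC-HIT | VC [38, 22]
  [11] addr=0x77 blk=14 s=6: L1-HIT | VC [38, 22]
  [12] addr=0xb0 blk=22 s=6: VC-HIT | VC [38, 14]
  [13] addr=0x72 blk=14 s=6: VC-HIT | VC [38, 22]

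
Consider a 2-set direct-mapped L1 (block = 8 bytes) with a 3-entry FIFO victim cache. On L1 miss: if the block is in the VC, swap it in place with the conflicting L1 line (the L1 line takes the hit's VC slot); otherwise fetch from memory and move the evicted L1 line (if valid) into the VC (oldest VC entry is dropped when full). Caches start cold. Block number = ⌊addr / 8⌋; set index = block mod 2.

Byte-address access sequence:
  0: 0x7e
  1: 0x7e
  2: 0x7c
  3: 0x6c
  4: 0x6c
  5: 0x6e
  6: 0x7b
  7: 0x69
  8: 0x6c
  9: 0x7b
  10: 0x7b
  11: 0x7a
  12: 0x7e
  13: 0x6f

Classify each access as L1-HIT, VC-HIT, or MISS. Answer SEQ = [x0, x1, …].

SEQ = [MISS, L1-HIT, L1-HIT, MISS, L1-HIT, L1-HIT, VC-HIT, VC-HIT, L1-HIT, VC-HIT, L1-HIT, L1-HIT, L1-HIT, VC-HIT]

#0 0x7e→b15/s1 MISS; vc=[]
#1 0x7e→b15/s1 L1-HIT; vc=[]
#2 0x7c→b15/s1 L1-HIT; vc=[]
#3 0x6c→b13/s1 MISS; vc=[15]
#4 0x6c→b13/s1 L1-HIT; vc=[15]
#5 0x6e→b13/s1 L1-HIT; vc=[15]
#6 0x7b→b15/s1 VC-HIT; vc=[13]
#7 0x69→b13/s1 VC-HIT; vc=[15]
#8 0x6c→b13/s1 L1-HIT; vc=[15]
#9 0x7b→b15/s1 VC-HIT; vc=[13]
#10 0x7b→b15/s1 L1-HIT; vc=[13]
#11 0x7a→b15/s1 L1-HIT; vc=[13]
#12 0x7e→b15/s1 L1-HIT; vc=[13]
#13 0x6f→b13/s1 VC-HIT; vc=[15]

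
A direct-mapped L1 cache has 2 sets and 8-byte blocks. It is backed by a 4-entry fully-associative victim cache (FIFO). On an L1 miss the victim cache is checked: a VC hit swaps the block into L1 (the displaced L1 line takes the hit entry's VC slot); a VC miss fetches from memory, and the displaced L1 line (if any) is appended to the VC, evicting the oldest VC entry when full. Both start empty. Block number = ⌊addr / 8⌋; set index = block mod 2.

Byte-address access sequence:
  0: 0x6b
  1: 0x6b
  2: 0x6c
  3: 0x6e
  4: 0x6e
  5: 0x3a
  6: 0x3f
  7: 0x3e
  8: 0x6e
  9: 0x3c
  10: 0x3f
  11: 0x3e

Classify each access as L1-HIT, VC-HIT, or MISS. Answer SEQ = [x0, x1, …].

SEQ = [MISS, L1-HIT, L1-HIT, L1-HIT, L1-HIT, MISS, L1-HIT, L1-HIT, VC-HIT, VC-HIT, L1-HIT, L1-HIT]

0: 0x6b (blk 13, set 1) → MISS  vc=[]
1: 0x6b (blk 13, set 1) → L1-HIT  vc=[]
2: 0x6c (blk 13, set 1) → L1-HIT  vc=[]
3: 0x6e (blk 13, set 1) → L1-HIT  vc=[]
4: 0x6e (blk 13, set 1) → L1-HIT  vc=[]
5: 0x3a (blk 7, set 1) → MISS  vc=[13]
6: 0x3f (blk 7, set 1) → L1-HIT  vc=[13]
7: 0x3e (blk 7, set 1) → L1-HIT  vc=[13]
8: 0x6e (blk 13, set 1) → VC-HIT  vc=[7]
9: 0x3c (blk 7, set 1) → VC-HIT  vc=[13]
10: 0x3f (blk 7, set 1) → L1-HIT  vc=[13]
11: 0x3e (blk 7, set 1) → L1-HIT  vc=[13]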